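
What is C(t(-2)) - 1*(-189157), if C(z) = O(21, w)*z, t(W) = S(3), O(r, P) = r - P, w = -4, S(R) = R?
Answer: 189232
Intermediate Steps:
t(W) = 3
C(z) = 25*z (C(z) = (21 - 1*(-4))*z = (21 + 4)*z = 25*z)
C(t(-2)) - 1*(-189157) = 25*3 - 1*(-189157) = 75 + 189157 = 189232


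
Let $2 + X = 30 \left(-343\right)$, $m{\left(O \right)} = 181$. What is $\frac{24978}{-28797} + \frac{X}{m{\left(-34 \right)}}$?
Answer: $- \frac{100299914}{1737419} \approx -57.729$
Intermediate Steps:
$X = -10292$ ($X = -2 + 30 \left(-343\right) = -2 - 10290 = -10292$)
$\frac{24978}{-28797} + \frac{X}{m{\left(-34 \right)}} = \frac{24978}{-28797} - \frac{10292}{181} = 24978 \left(- \frac{1}{28797}\right) - \frac{10292}{181} = - \frac{8326}{9599} - \frac{10292}{181} = - \frac{100299914}{1737419}$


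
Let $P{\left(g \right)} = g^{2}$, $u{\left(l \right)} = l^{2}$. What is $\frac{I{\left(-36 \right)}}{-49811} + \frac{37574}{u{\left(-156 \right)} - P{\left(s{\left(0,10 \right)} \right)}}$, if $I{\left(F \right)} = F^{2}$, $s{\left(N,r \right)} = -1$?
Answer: $\frac{1840060354}{1212150685} \approx 1.518$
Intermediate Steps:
$\frac{I{\left(-36 \right)}}{-49811} + \frac{37574}{u{\left(-156 \right)} - P{\left(s{\left(0,10 \right)} \right)}} = \frac{\left(-36\right)^{2}}{-49811} + \frac{37574}{\left(-156\right)^{2} - \left(-1\right)^{2}} = 1296 \left(- \frac{1}{49811}\right) + \frac{37574}{24336 - 1} = - \frac{1296}{49811} + \frac{37574}{24336 - 1} = - \frac{1296}{49811} + \frac{37574}{24335} = \frac{1840060354}{1212150685}$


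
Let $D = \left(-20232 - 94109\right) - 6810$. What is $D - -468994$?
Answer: $347843$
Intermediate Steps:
$D = -121151$ ($D = -114341 - 6810 = -121151$)
$D - -468994 = -121151 - -468994 = -121151 + 468994 = 347843$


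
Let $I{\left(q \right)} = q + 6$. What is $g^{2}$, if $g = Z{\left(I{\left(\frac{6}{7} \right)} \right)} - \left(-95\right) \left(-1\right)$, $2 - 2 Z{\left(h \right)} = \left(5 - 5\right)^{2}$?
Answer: $8836$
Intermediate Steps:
$I{\left(q \right)} = 6 + q$
$Z{\left(h \right)} = 1$ ($Z{\left(h \right)} = 1 - \frac{\left(5 - 5\right)^{2}}{2} = 1 - \frac{0^{2}}{2} = 1 - 0 = 1 + 0 = 1$)
$g = -94$ ($g = 1 - \left(-95\right) \left(-1\right) = 1 - 95 = -94$)
$g^{2} = \left(-94\right)^{2} = 8836$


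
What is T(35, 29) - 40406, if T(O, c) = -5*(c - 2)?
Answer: -40541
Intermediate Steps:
T(O, c) = 10 - 5*c (T(O, c) = -5*(-2 + c) = 10 - 5*c)
T(35, 29) - 40406 = (10 - 5*29) - 40406 = (10 - 145) - 40406 = -135 - 40406 = -40541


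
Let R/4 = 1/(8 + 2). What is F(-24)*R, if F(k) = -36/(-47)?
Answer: 72/235 ≈ 0.30638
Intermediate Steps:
F(k) = 36/47 (F(k) = -36*(-1/47) = 36/47)
R = ⅖ (R = 4/(8 + 2) = 4/10 = 4*(⅒) = ⅖ ≈ 0.40000)
F(-24)*R = (36/47)*(⅖) = 72/235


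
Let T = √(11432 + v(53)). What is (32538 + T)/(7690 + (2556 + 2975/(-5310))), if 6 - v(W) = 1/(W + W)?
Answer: 34555356/10880657 + 531*√128517262/576674821 ≈ 3.1863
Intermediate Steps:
v(W) = 6 - 1/(2*W) (v(W) = 6 - 1/(W + W) = 6 - 1/(2*W))
T = √128517262/106 (T = √(11432 + (6 - ½/53)) = √(11432 + (6 - ½*1/53)) = √(11432 + (6 - 1/106)) = √(11432 + 635/106) = √(1212427/106) = √128517262/106 ≈ 106.95)
(32538 + T)/(7690 + (2556 + 2975/(-5310))) = (32538 + √128517262/106)/(7690 + (2556 + 2975/(-5310))) = (32538 + √128517262/106)/(7690 + (2556 + 2975*(-1/5310))) = (32538 + √128517262/106)/(7690 + (2556 - 595/1062)) = (32538 + √128517262/106)/(7690 + 2713877/1062) = (32538 + √128517262/106)/(10880657/1062) = (32538 + √128517262/106)*(1062/10880657) = 34555356/10880657 + 531*√128517262/576674821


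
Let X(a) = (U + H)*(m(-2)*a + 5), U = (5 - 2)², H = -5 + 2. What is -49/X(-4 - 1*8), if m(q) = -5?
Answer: -49/390 ≈ -0.12564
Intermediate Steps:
H = -3
U = 9 (U = 3² = 9)
X(a) = 30 - 30*a (X(a) = (9 - 3)*(-5*a + 5) = 6*(5 - 5*a) = 30 - 30*a)
-49/X(-4 - 1*8) = -49/(30 - 30*(-4 - 1*8)) = -49/(30 - 30*(-4 - 8)) = -49/(30 - 30*(-12)) = -49/(30 + 360) = -49/390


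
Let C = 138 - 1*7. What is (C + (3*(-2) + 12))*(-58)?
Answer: -7946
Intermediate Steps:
C = 131 (C = 138 - 7 = 131)
(C + (3*(-2) + 12))*(-58) = (131 + (3*(-2) + 12))*(-58) = (131 + (-6 + 12))*(-58) = (131 + 6)*(-58) = 137*(-58) = -7946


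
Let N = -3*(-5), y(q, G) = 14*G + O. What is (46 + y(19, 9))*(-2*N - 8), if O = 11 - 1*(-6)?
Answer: -7182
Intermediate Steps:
O = 17 (O = 11 + 6 = 17)
y(q, G) = 17 + 14*G (y(q, G) = 14*G + 17 = 17 + 14*G)
N = 15
(46 + y(19, 9))*(-2*N - 8) = (46 + (17 + 14*9))*(-2*15 - 8) = (46 + (17 + 126))*(-30 - 8) = (46 + 143)*(-38) = 189*(-38) = -7182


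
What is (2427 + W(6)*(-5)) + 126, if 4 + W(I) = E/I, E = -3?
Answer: 5151/2 ≈ 2575.5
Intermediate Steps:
W(I) = -4 - 3/I
(2427 + W(6)*(-5)) + 126 = (2427 + (-4 - 3/6)*(-5)) + 126 = (2427 + (-4 - 3*⅙)*(-5)) + 126 = (2427 + (-4 - ½)*(-5)) + 126 = (2427 - 9/2*(-5)) + 126 = (2427 + 45/2) + 126 = 4899/2 + 126 = 5151/2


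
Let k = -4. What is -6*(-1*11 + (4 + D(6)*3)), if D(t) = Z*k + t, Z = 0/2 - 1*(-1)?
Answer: 6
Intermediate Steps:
Z = 1 (Z = 0*(1/2) + 1 = 0 + 1 = 1)
D(t) = -4 + t (D(t) = 1*(-4) + t = -4 + t)
-6*(-1*11 + (4 + D(6)*3)) = -6*(-1*11 + (4 + (-4 + 6)*3)) = -6*(-11 + (4 + 2*3)) = -6*(-11 + (4 + 6)) = -6*(-11 + 10) = -6*(-1) = 6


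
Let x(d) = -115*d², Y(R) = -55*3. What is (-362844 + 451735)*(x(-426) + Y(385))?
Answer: -1855146725355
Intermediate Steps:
Y(R) = -165
(-362844 + 451735)*(x(-426) + Y(385)) = (-362844 + 451735)*(-115*(-426)² - 165) = 88891*(-115*181476 - 165) = 88891*(-20869740 - 165) = 88891*(-20869905) = -1855146725355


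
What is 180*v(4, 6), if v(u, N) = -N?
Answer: -1080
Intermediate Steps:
180*v(4, 6) = 180*(-1*6) = 180*(-6) = -1080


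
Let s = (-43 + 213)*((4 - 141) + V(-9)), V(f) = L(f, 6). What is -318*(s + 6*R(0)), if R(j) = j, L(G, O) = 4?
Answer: 7189980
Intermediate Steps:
V(f) = 4
s = -22610 (s = (-43 + 213)*((4 - 141) + 4) = 170*(-137 + 4) = 170*(-133) = -22610)
-318*(s + 6*R(0)) = -318*(-22610 + 6*0) = -318*(-22610 + 0) = -318*(-22610) = 7189980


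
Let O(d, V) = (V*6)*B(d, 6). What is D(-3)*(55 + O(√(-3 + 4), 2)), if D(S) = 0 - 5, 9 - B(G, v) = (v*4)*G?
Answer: 625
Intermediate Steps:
B(G, v) = 9 - 4*G*v (B(G, v) = 9 - v*4*G = 9 - 4*v*G = 9 - 4*G*v)
D(S) = -5
O(d, V) = 6*V*(9 - 24*d) (O(d, V) = (V*6)*(9 - 4*d*6) = (6*V)*(9 - 24*d) = 6*V*(9 - 24*d))
D(-3)*(55 + O(√(-3 + 4), 2)) = -5*(55 + 18*2*(3 - 8*√(-3 + 4))) = -5*(55 + 18*2*(3 - 8*√1)) = -5*(55 + 18*2*(3 - 8*1)) = -5*(55 + 18*2*(3 - 8)) = -5*(55 + 18*2*(-5)) = -5*(55 - 180) = -5*(-125) = 625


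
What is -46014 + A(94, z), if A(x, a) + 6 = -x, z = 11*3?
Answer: -46114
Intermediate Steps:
z = 33
A(x, a) = -6 - x
-46014 + A(94, z) = -46014 + (-6 - 1*94) = -46014 + (-6 - 94) = -46014 - 100 = -46114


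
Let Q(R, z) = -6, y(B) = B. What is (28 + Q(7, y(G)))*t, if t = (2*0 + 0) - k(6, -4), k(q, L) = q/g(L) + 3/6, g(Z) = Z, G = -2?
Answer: 22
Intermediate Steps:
k(q, L) = ½ + q/L (k(q, L) = q/L + 3/6 = q/L + 3*(⅙) = q/L + ½ = ½ + q/L)
t = 1 (t = (2*0 + 0) - (6 + (½)*(-4))/(-4) = (0 + 0) - (-1)*(6 - 2)/4 = 0 - (-1)*4/4 = 0 - 1*(-1) = 0 + 1 = 1)
(28 + Q(7, y(G)))*t = (28 - 6)*1 = 22*1 = 22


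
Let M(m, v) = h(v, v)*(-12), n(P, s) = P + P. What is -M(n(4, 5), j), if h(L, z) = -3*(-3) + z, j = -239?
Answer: -2760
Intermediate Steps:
n(P, s) = 2*P
h(L, z) = 9 + z
M(m, v) = -108 - 12*v (M(m, v) = (9 + v)*(-12) = -108 - 12*v)
-M(n(4, 5), j) = -(-108 - 12*(-239)) = -(-108 + 2868) = -1*2760 = -2760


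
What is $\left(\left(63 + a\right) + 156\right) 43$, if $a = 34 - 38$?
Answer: $9245$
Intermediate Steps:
$a = -4$ ($a = 34 - 38 = -4$)
$\left(\left(63 + a\right) + 156\right) 43 = \left(\left(63 - 4\right) + 156\right) 43 = \left(59 + 156\right) 43 = 215 \cdot 43 = 9245$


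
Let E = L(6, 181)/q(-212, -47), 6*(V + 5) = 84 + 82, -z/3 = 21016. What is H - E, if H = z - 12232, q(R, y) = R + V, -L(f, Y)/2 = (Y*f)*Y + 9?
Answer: -21969245/284 ≈ -77357.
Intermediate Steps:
z = -63048 (z = -3*21016 = -63048)
V = 68/3 (V = -5 + (84 + 82)/6 = -5 + (⅙)*166 = -5 + 83/3 = 68/3 ≈ 22.667)
L(f, Y) = -18 - 2*f*Y² (L(f, Y) = -2*((Y*f)*Y + 9) = -2*(f*Y² + 9) = -2*(9 + f*Y²) = -18 - 2*f*Y²)
q(R, y) = 68/3 + R (q(R, y) = R + 68/3 = 68/3 + R)
H = -75280 (H = -63048 - 12232 = -75280)
E = 589725/284 (E = (-18 - 2*6*181²)/(68/3 - 212) = (-18 - 2*6*32761)/(-568/3) = (-18 - 393132)*(-3/568) = -393150*(-3/568) = 589725/284 ≈ 2076.5)
H - E = -75280 - 1*589725/284 = -75280 - 589725/284 = -21969245/284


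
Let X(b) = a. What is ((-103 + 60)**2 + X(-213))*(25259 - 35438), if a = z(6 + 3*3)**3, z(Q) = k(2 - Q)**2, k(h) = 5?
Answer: -177867846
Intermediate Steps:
z(Q) = 25 (z(Q) = 5**2 = 25)
a = 15625 (a = 25**3 = 15625)
X(b) = 15625
((-103 + 60)**2 + X(-213))*(25259 - 35438) = ((-103 + 60)**2 + 15625)*(25259 - 35438) = ((-43)**2 + 15625)*(-10179) = (1849 + 15625)*(-10179) = 17474*(-10179) = -177867846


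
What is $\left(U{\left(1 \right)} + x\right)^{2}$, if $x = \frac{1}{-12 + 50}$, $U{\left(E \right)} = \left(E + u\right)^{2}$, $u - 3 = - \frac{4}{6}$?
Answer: $\frac{14508481}{116964} \approx 124.04$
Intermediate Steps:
$u = \frac{7}{3}$ ($u = 3 - \frac{4}{6} = 3 - \frac{2}{3} = \frac{7}{3} \approx 2.3333$)
$U{\left(E \right)} = \left(\frac{7}{3} + E\right)^{2}$ ($U{\left(E \right)} = \left(E + \frac{7}{3}\right)^{2} = \left(\frac{7}{3} + E\right)^{2}$)
$x = \frac{1}{38} \approx 0.026316$
$\left(U{\left(1 \right)} + x\right)^{2} = \left(\frac{\left(7 + 3 \cdot 1\right)^{2}}{9} + \frac{1}{38}\right)^{2} = \left(\frac{\left(7 + 3\right)^{2}}{9} + \frac{1}{38}\right)^{2} = \left(\frac{10^{2}}{9} + \frac{1}{38}\right)^{2} = \left(\frac{1}{9} \cdot 100 + \frac{1}{38}\right)^{2} = \left(\frac{100}{9} + \frac{1}{38}\right)^{2} = \left(\frac{3809}{342}\right)^{2} = \frac{14508481}{116964}$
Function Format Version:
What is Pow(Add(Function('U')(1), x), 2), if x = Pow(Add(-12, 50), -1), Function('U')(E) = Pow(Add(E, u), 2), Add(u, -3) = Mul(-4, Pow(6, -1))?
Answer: Rational(14508481, 116964) ≈ 124.04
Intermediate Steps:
u = Rational(7, 3) (u = Add(3, Mul(-4, Pow(6, -1))) = Add(3, Mul(-4, Rational(1, 6))) = Add(3, Rational(-2, 3)) = Rational(7, 3) ≈ 2.3333)
Function('U')(E) = Pow(Add(Rational(7, 3), E), 2) (Function('U')(E) = Pow(Add(E, Rational(7, 3)), 2) = Pow(Add(Rational(7, 3), E), 2))
x = Rational(1, 38) (x = Pow(38, -1) = Rational(1, 38) ≈ 0.026316)
Pow(Add(Function('U')(1), x), 2) = Pow(Add(Mul(Rational(1, 9), Pow(Add(7, Mul(3, 1)), 2)), Rational(1, 38)), 2) = Pow(Add(Mul(Rational(1, 9), Pow(Add(7, 3), 2)), Rational(1, 38)), 2) = Pow(Add(Mul(Rational(1, 9), Pow(10, 2)), Rational(1, 38)), 2) = Pow(Add(Mul(Rational(1, 9), 100), Rational(1, 38)), 2) = Pow(Add(Rational(100, 9), Rational(1, 38)), 2) = Pow(Rational(3809, 342), 2) = Rational(14508481, 116964)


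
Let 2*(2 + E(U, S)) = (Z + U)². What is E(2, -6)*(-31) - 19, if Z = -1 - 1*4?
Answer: -193/2 ≈ -96.500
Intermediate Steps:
Z = -5 (Z = -1 - 4 = -5)
E(U, S) = -2 + (-5 + U)²/2
E(2, -6)*(-31) - 19 = (-2 + (-5 + 2)²/2)*(-31) - 19 = (-2 + (½)*(-3)²)*(-31) - 19 = (-2 + (½)*9)*(-31) - 19 = (-2 + 9/2)*(-31) - 19 = (5/2)*(-31) - 19 = -155/2 - 19 = -193/2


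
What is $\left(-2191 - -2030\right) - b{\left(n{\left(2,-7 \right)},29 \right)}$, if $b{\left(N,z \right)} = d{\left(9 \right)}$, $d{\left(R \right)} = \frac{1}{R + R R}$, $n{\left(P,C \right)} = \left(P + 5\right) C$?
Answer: $- \frac{14491}{90} \approx -161.01$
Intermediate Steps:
$n{\left(P,C \right)} = C \left(5 + P\right)$ ($n{\left(P,C \right)} = \left(5 + P\right) C = C \left(5 + P\right)$)
$d{\left(R \right)} = \frac{1}{R + R^{2}}$
$b{\left(N,z \right)} = \frac{1}{90}$ ($b{\left(N,z \right)} = \frac{1}{9 \left(1 + 9\right)} = \frac{1}{9 \cdot 10} = \frac{1}{9} \cdot \frac{1}{10} = \frac{1}{90}$)
$\left(-2191 - -2030\right) - b{\left(n{\left(2,-7 \right)},29 \right)} = \left(-2191 - -2030\right) - \frac{1}{90} = \left(-2191 + 2030\right) - \frac{1}{90} = -161 - \frac{1}{90} = - \frac{14491}{90}$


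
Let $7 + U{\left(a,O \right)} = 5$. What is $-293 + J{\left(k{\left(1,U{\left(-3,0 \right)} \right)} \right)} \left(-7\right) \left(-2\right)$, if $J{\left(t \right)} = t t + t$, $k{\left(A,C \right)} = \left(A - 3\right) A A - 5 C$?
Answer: $715$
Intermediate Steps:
$U{\left(a,O \right)} = -2$ ($U{\left(a,O \right)} = -7 + 5 = -2$)
$k{\left(A,C \right)} = - 5 C + A^{2} \left(-3 + A\right)$ ($k{\left(A,C \right)} = \left(-3 + A\right) A A - 5 C = A \left(-3 + A\right) A - 5 C = A^{2} \left(-3 + A\right) - 5 C = - 5 C + A^{2} \left(-3 + A\right)$)
$J{\left(t \right)} = t + t^{2}$ ($J{\left(t \right)} = t^{2} + t = t + t^{2}$)
$-293 + J{\left(k{\left(1,U{\left(-3,0 \right)} \right)} \right)} \left(-7\right) \left(-2\right) = -293 + \left(1^{3} - -10 - 3 \cdot 1^{2}\right) \left(1 - \left(-10 - 1 + 3\right)\right) \left(-7\right) \left(-2\right) = -293 + \left(1 + 10 - 3\right) \left(1 + \left(1 + 10 - 3\right)\right) \left(-7\right) \left(-2\right) = -293 + 8 \left(1 + 8\right) \left(-7\right) \left(-2\right) = -293 + 8 \cdot 9 \left(-7\right) \left(-2\right) = -293 + 72 \left(-7\right) \left(-2\right) = -293 - -1008 = -293 + 1008 = 715$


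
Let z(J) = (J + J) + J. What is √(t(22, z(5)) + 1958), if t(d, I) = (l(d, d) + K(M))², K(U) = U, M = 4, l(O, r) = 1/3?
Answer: √17791/3 ≈ 44.461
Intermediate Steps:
l(O, r) = ⅓
z(J) = 3*J (z(J) = 2*J + J = 3*J)
t(d, I) = 169/9 (t(d, I) = (⅓ + 4)² = (13/3)² = 169/9)
√(t(22, z(5)) + 1958) = √(169/9 + 1958) = √(17791/9) = √17791/3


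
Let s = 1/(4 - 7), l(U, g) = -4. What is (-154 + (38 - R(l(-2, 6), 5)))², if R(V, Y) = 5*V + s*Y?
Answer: 80089/9 ≈ 8898.8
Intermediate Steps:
s = -⅓ (s = 1/(-3) = -⅓ ≈ -0.33333)
R(V, Y) = 5*V - Y/3
(-154 + (38 - R(l(-2, 6), 5)))² = (-154 + (38 - (5*(-4) - ⅓*5)))² = (-154 + (38 - (-20 - 5/3)))² = (-154 + (38 - 1*(-65/3)))² = (-154 + (38 + 65/3))² = (-154 + 179/3)² = (-283/3)² = 80089/9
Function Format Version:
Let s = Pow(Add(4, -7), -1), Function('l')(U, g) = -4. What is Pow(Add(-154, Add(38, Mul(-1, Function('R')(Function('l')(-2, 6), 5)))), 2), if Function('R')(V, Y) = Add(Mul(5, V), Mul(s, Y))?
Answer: Rational(80089, 9) ≈ 8898.8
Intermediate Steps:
s = Rational(-1, 3) (s = Pow(-3, -1) = Rational(-1, 3) ≈ -0.33333)
Function('R')(V, Y) = Add(Mul(5, V), Mul(Rational(-1, 3), Y))
Pow(Add(-154, Add(38, Mul(-1, Function('R')(Function('l')(-2, 6), 5)))), 2) = Pow(Add(-154, Add(38, Mul(-1, Add(Mul(5, -4), Mul(Rational(-1, 3), 5))))), 2) = Pow(Add(-154, Add(38, Mul(-1, Add(-20, Rational(-5, 3))))), 2) = Pow(Add(-154, Add(38, Mul(-1, Rational(-65, 3)))), 2) = Pow(Add(-154, Add(38, Rational(65, 3))), 2) = Pow(Add(-154, Rational(179, 3)), 2) = Pow(Rational(-283, 3), 2) = Rational(80089, 9)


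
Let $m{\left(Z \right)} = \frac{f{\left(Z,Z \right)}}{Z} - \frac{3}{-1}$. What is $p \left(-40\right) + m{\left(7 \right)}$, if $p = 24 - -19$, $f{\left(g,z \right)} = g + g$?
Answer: $-1715$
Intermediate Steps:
$f{\left(g,z \right)} = 2 g$
$p = 43$ ($p = 24 + 19 = 43$)
$m{\left(Z \right)} = 5$ ($m{\left(Z \right)} = \frac{2 Z}{Z} - \frac{3}{-1} = 2 - -3 = 2 + 3 = 5$)
$p \left(-40\right) + m{\left(7 \right)} = 43 \left(-40\right) + 5 = -1720 + 5 = -1715$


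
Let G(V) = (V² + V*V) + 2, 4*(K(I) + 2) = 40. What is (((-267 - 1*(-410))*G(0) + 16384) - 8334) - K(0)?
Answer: 8328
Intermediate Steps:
K(I) = 8 (K(I) = -2 + (¼)*40 = -2 + 10 = 8)
G(V) = 2 + 2*V² (G(V) = (V² + V²) + 2 = 2*V² + 2 = 2 + 2*V²)
(((-267 - 1*(-410))*G(0) + 16384) - 8334) - K(0) = (((-267 - 1*(-410))*(2 + 2*0²) + 16384) - 8334) - 1*8 = (((-267 + 410)*(2 + 2*0) + 16384) - 8334) - 8 = ((143*(2 + 0) + 16384) - 8334) - 8 = ((143*2 + 16384) - 8334) - 8 = ((286 + 16384) - 8334) - 8 = (16670 - 8334) - 8 = 8336 - 8 = 8328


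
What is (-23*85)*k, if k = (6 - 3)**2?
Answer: -17595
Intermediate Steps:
k = 9 (k = 3**2 = 9)
(-23*85)*k = -23*85*9 = -1955*9 = -17595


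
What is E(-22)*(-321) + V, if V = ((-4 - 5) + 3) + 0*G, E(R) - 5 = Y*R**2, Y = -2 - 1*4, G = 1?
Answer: 930573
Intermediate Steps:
Y = -6 (Y = -2 - 4 = -6)
E(R) = 5 - 6*R**2
V = -6 (V = ((-4 - 5) + 3) + 0*1 = (-9 + 3) + 0 = -6 + 0 = -6)
E(-22)*(-321) + V = (5 - 6*(-22)**2)*(-321) - 6 = (5 - 6*484)*(-321) - 6 = (5 - 2904)*(-321) - 6 = -2899*(-321) - 6 = 930579 - 6 = 930573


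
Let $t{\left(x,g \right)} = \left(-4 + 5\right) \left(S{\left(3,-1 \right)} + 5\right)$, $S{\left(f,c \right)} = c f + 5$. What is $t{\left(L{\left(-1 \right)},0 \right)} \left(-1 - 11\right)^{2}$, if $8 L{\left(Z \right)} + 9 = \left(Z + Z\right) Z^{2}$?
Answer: $1008$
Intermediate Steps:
$S{\left(f,c \right)} = 5 + c f$
$L{\left(Z \right)} = - \frac{9}{8} + \frac{Z^{3}}{4}$ ($L{\left(Z \right)} = - \frac{9}{8} + \frac{\left(Z + Z\right) Z^{2}}{8} = - \frac{9}{8} + \frac{2 Z Z^{2}}{8} = - \frac{9}{8} + \frac{2 Z^{3}}{8} = - \frac{9}{8} + \frac{Z^{3}}{4}$)
$t{\left(x,g \right)} = 7$ ($t{\left(x,g \right)} = \left(-4 + 5\right) \left(\left(5 - 3\right) + 5\right) = 1 \left(\left(5 - 3\right) + 5\right) = 1 \left(2 + 5\right) = 1 \cdot 7 = 7$)
$t{\left(L{\left(-1 \right)},0 \right)} \left(-1 - 11\right)^{2} = 7 \left(-1 - 11\right)^{2} = 7 \left(-12\right)^{2} = 7 \cdot 144 = 1008$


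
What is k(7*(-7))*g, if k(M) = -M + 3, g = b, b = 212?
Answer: 11024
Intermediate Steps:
g = 212
k(M) = 3 - M
k(7*(-7))*g = (3 - 7*(-7))*212 = (3 - 1*(-49))*212 = (3 + 49)*212 = 52*212 = 11024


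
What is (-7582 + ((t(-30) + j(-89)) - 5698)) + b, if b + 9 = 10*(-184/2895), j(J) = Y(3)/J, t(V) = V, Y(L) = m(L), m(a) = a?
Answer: -686375878/51531 ≈ -13320.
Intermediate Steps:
Y(L) = L
j(J) = 3/J
b = -5579/579 (b = -9 + 10*(-184/2895) = -9 - 368/579 = -5579/579 ≈ -9.6356)
(-7582 + ((t(-30) + j(-89)) - 5698)) + b = (-7582 + ((-30 + 3/(-89)) - 5698)) - 5579/579 = (-7582 + ((-30 + 3*(-1/89)) - 5698)) - 5579/579 = (-7582 + ((-30 - 3/89) - 5698)) - 5579/579 = (-7582 + (-2673/89 - 5698)) - 5579/579 = (-7582 - 509795/89) - 5579/579 = -1184593/89 - 5579/579 = -686375878/51531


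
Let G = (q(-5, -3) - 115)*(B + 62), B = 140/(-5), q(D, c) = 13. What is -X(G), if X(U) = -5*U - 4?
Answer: -17336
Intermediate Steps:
B = -28 (B = 140*(-1/5) = -28)
G = -3468 (G = (13 - 115)*(-28 + 62) = -102*34 = -3468)
X(U) = -4 - 5*U
-X(G) = -(-4 - 5*(-3468)) = -(-4 + 17340) = -1*17336 = -17336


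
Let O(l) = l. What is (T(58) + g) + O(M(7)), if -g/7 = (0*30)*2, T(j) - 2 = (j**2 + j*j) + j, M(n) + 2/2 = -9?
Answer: 6778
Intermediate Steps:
M(n) = -10 (M(n) = -1 - 9 = -10)
T(j) = 2 + j + 2*j**2 (T(j) = 2 + ((j**2 + j*j) + j) = 2 + ((j**2 + j**2) + j) = 2 + (2*j**2 + j) = 2 + (j + 2*j**2) = 2 + j + 2*j**2)
g = 0 (g = -7*0*30*2 = -0*2 = -7*0 = 0)
(T(58) + g) + O(M(7)) = ((2 + 58 + 2*58**2) + 0) - 10 = ((2 + 58 + 2*3364) + 0) - 10 = ((2 + 58 + 6728) + 0) - 10 = (6788 + 0) - 10 = 6788 - 10 = 6778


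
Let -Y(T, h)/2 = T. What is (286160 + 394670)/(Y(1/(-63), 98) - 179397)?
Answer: -42892290/11302009 ≈ -3.7951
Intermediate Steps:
Y(T, h) = -2*T
(286160 + 394670)/(Y(1/(-63), 98) - 179397) = (286160 + 394670)/(-2/(-63) - 179397) = 680830/(-2*(-1/63) - 179397) = 680830/(2/63 - 179397) = 680830/(-11302009/63) = 680830*(-63/11302009) = -42892290/11302009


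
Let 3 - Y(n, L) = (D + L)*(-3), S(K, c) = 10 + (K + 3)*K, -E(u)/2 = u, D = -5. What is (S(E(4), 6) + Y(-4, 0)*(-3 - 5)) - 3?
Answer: 143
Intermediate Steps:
E(u) = -2*u
S(K, c) = 10 + K*(3 + K) (S(K, c) = 10 + (3 + K)*K = 10 + K*(3 + K))
Y(n, L) = -12 + 3*L (Y(n, L) = 3 - (-5 + L)*(-3) = 3 - (15 - 3*L) = 3 + (-15 + 3*L) = -12 + 3*L)
(S(E(4), 6) + Y(-4, 0)*(-3 - 5)) - 3 = ((10 + (-2*4)² + 3*(-2*4)) + (-12 + 3*0)*(-3 - 5)) - 3 = ((10 + (-8)² + 3*(-8)) + (-12 + 0)*(-8)) - 3 = ((10 + 64 - 24) - 12*(-8)) - 3 = (50 + 96) - 3 = 146 - 3 = 143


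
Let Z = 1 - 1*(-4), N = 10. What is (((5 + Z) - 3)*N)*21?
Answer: 1470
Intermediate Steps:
Z = 5 (Z = 1 + 4 = 5)
(((5 + Z) - 3)*N)*21 = (((5 + 5) - 3)*10)*21 = ((10 - 3)*10)*21 = (7*10)*21 = 70*21 = 1470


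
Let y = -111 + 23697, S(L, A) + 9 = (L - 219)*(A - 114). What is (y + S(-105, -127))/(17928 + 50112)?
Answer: 4841/3240 ≈ 1.4941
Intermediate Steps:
S(L, A) = -9 + (-219 + L)*(-114 + A) (S(L, A) = -9 + (L - 219)*(A - 114) = -9 + (-219 + L)*(-114 + A))
y = 23586
(y + S(-105, -127))/(17928 + 50112) = (23586 + (24957 - 219*(-127) - 114*(-105) - 127*(-105)))/(17928 + 50112) = (23586 + (24957 + 27813 + 11970 + 13335))/68040 = (23586 + 78075)*(1/68040) = 101661*(1/68040) = 4841/3240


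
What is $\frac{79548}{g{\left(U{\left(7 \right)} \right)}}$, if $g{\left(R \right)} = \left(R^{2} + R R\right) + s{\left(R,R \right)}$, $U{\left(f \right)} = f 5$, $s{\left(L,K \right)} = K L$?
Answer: $\frac{3788}{175} \approx 21.646$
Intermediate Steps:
$U{\left(f \right)} = 5 f$
$g{\left(R \right)} = 3 R^{2}$ ($g{\left(R \right)} = \left(R^{2} + R R\right) + R R = \left(R^{2} + R^{2}\right) + R^{2} = 2 R^{2} + R^{2} = 3 R^{2}$)
$\frac{79548}{g{\left(U{\left(7 \right)} \right)}} = \frac{79548}{3 \left(5 \cdot 7\right)^{2}} = \frac{79548}{3 \cdot 35^{2}} = \frac{79548}{3 \cdot 1225} = \frac{79548}{3675} = 79548 \cdot \frac{1}{3675} = \frac{3788}{175}$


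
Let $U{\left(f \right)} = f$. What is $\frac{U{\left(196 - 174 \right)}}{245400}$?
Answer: $\frac{11}{122700} \approx 8.965 \cdot 10^{-5}$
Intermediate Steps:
$\frac{U{\left(196 - 174 \right)}}{245400} = \frac{196 - 174}{245400} = 22 \cdot \frac{1}{245400} = \frac{11}{122700}$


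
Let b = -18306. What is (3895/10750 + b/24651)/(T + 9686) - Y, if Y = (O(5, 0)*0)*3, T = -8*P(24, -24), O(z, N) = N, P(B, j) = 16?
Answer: -746473/18761876100 ≈ -3.9787e-5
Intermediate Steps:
T = -128 (T = -8*16 = -128)
Y = 0 (Y = (0*0)*3 = 0*3 = 0)
(3895/10750 + b/24651)/(T + 9686) - Y = (3895/10750 - 18306/24651)/(-128 + 9686) - 1*0 = (3895*(1/10750) - 18306*1/24651)/9558 + 0 = (779/2150 - 678/913)*(1/9558) + 0 = -746473/1962950*1/9558 + 0 = -746473/18761876100 + 0 = -746473/18761876100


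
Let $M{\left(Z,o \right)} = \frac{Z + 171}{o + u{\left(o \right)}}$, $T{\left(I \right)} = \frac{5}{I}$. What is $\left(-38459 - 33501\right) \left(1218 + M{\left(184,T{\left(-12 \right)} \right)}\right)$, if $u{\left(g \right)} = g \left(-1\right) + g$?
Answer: $-26337360$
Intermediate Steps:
$u{\left(g \right)} = 0$ ($u{\left(g \right)} = - g + g = 0$)
$M{\left(Z,o \right)} = \frac{171 + Z}{o}$ ($M{\left(Z,o \right)} = \frac{Z + 171}{o + 0} = \frac{171 + Z}{o}$)
$\left(-38459 - 33501\right) \left(1218 + M{\left(184,T{\left(-12 \right)} \right)}\right) = \left(-38459 - 33501\right) \left(1218 + \frac{171 + 184}{5 \frac{1}{-12}}\right) = - 71960 \left(1218 + \frac{1}{5 \left(- \frac{1}{12}\right)} 355\right) = - 71960 \left(1218 + \frac{1}{- \frac{5}{12}} \cdot 355\right) = - 71960 \left(1218 - 852\right) = \left(-71960\right) 366 = -26337360$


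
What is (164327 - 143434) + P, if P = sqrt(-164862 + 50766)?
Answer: 20893 + 4*I*sqrt(7131) ≈ 20893.0 + 337.78*I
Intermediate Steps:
P = 4*I*sqrt(7131) (P = sqrt(-114096) = 4*I*sqrt(7131) ≈ 337.78*I)
(164327 - 143434) + P = (164327 - 143434) + 4*I*sqrt(7131) = 20893 + 4*I*sqrt(7131)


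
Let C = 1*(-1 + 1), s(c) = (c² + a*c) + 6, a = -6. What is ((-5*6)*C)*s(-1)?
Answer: 0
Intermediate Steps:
s(c) = 6 + c² - 6*c (s(c) = (c² - 6*c) + 6 = 6 + c² - 6*c)
C = 0 (C = 1*0 = 0)
((-5*6)*C)*s(-1) = (-5*6*0)*(6 + (-1)² - 6*(-1)) = (-30*0)*(6 + 1 + 6) = 0*13 = 0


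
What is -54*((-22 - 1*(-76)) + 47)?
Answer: -5454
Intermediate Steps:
-54*((-22 - 1*(-76)) + 47) = -54*((-22 + 76) + 47) = -54*(54 + 47) = -54*101 = -5454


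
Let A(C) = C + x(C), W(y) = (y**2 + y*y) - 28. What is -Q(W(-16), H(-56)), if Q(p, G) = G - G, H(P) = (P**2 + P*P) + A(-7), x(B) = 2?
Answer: 0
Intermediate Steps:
W(y) = -28 + 2*y**2 (W(y) = (y**2 + y**2) - 28 = 2*y**2 - 28 = -28 + 2*y**2)
A(C) = 2 + C (A(C) = C + 2 = 2 + C)
H(P) = -5 + 2*P**2 (H(P) = (P**2 + P*P) + (2 - 7) = (P**2 + P**2) - 5 = 2*P**2 - 5 = -5 + 2*P**2)
Q(p, G) = 0
-Q(W(-16), H(-56)) = -1*0 = 0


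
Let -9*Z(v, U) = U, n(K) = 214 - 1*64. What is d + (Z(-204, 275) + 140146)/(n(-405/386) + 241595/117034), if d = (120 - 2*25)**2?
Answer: 932418687826/160170255 ≈ 5821.4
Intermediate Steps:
n(K) = 150 (n(K) = 214 - 64 = 150)
d = 4900 (d = (120 - 50)**2 = 70**2 = 4900)
Z(v, U) = -U/9
d + (Z(-204, 275) + 140146)/(n(-405/386) + 241595/117034) = 4900 + (-1/9*275 + 140146)/(150 + 241595/117034) = 4900 + (-275/9 + 140146)/(150 + 241595*(1/117034)) = 4900 + 1261039/(9*(150 + 241595/117034)) = 4900 + 1261039/(9*(17796695/117034)) = 4900 + (1261039/9)*(117034/17796695) = 4900 + 147584438326/160170255 = 932418687826/160170255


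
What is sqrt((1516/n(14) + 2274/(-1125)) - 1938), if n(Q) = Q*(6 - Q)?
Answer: I*sqrt(2153796645)/1050 ≈ 44.199*I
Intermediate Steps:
sqrt((1516/n(14) + 2274/(-1125)) - 1938) = sqrt((1516/((14*(6 - 1*14))) + 2274/(-1125)) - 1938) = sqrt((1516/((14*(6 - 14))) + 2274*(-1/1125)) - 1938) = sqrt((1516/((14*(-8))) - 758/375) - 1938) = sqrt((1516/(-112) - 758/375) - 1938) = sqrt((1516*(-1/112) - 758/375) - 1938) = sqrt((-379/28 - 758/375) - 1938) = sqrt(-163349/10500 - 1938) = sqrt(-20512349/10500) = I*sqrt(2153796645)/1050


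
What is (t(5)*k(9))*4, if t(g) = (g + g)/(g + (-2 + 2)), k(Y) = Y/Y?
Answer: 8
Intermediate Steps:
k(Y) = 1
t(g) = 2 (t(g) = (2*g)/(g + 0) = (2*g)/g = 2)
(t(5)*k(9))*4 = (2*1)*4 = 2*4 = 8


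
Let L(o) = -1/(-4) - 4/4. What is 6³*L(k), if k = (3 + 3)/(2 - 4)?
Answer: -162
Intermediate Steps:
k = -3 (k = 6/(-2) = 6*(-½) = -3)
L(o) = -¾ (L(o) = -1*(-¼) - 4*¼ = ¼ - 1 = -¾)
6³*L(k) = 6³*(-¾) = 216*(-¾) = -162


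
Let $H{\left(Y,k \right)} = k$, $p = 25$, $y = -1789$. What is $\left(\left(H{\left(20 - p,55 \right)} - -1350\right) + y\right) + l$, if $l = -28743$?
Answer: $-29127$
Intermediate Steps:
$\left(\left(H{\left(20 - p,55 \right)} - -1350\right) + y\right) + l = \left(\left(55 - -1350\right) - 1789\right) - 28743 = \left(\left(55 + 1350\right) - 1789\right) - 28743 = \left(1405 - 1789\right) - 28743 = -384 - 28743 = -29127$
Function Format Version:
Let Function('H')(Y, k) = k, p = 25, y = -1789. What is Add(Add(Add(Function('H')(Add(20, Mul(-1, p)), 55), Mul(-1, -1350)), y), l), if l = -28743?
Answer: -29127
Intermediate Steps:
Add(Add(Add(Function('H')(Add(20, Mul(-1, p)), 55), Mul(-1, -1350)), y), l) = Add(Add(Add(55, Mul(-1, -1350)), -1789), -28743) = Add(Add(Add(55, 1350), -1789), -28743) = Add(Add(1405, -1789), -28743) = Add(-384, -28743) = -29127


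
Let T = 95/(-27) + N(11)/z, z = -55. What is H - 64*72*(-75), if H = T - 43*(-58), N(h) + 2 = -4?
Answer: 516914527/1485 ≈ 3.4809e+5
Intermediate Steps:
N(h) = -6 (N(h) = -2 - 4 = -6)
T = -5063/1485 (T = 95/(-27) - 6/(-55) = 95*(-1/27) - 6*(-1/55) = -95/27 + 6/55 = -5063/1485 ≈ -3.4094)
H = 3698527/1485 (H = -5063/1485 - 43*(-58) = -5063/1485 + 2494 = 3698527/1485 ≈ 2490.6)
H - 64*72*(-75) = 3698527/1485 - 64*72*(-75) = 3698527/1485 - 4608*(-75) = 3698527/1485 - 1*(-345600) = 3698527/1485 + 345600 = 516914527/1485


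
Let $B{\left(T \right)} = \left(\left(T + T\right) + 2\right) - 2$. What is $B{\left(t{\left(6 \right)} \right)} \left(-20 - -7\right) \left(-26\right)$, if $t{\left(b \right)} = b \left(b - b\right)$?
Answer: $0$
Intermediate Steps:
$t{\left(b \right)} = 0$ ($t{\left(b \right)} = b 0 = 0$)
$B{\left(T \right)} = 2 T$ ($B{\left(T \right)} = \left(2 T + 2\right) - 2 = \left(2 + 2 T\right) - 2 = 2 T$)
$B{\left(t{\left(6 \right)} \right)} \left(-20 - -7\right) \left(-26\right) = 2 \cdot 0 \left(-20 - -7\right) \left(-26\right) = 0 \left(-20 + 7\right) \left(-26\right) = 0 \left(-13\right) \left(-26\right) = 0 \left(-26\right) = 0$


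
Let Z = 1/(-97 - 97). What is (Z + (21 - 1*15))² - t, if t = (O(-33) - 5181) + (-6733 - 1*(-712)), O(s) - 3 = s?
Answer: 424080121/37636 ≈ 11268.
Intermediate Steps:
O(s) = 3 + s
Z = -1/194 (Z = 1/(-194) = -1/194 ≈ -0.0051546)
t = -11232 (t = ((3 - 33) - 5181) + (-6733 - 1*(-712)) = (-30 - 5181) + (-6733 + 712) = -5211 - 6021 = -11232)
(Z + (21 - 1*15))² - t = (-1/194 + (21 - 1*15))² - 1*(-11232) = (-1/194 + (21 - 15))² + 11232 = (-1/194 + 6)² + 11232 = (1163/194)² + 11232 = 1352569/37636 + 11232 = 424080121/37636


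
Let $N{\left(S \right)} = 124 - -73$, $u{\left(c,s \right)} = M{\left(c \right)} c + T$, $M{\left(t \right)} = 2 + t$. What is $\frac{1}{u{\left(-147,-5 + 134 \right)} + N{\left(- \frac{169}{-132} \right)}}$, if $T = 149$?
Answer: $\frac{1}{21661} \approx 4.6166 \cdot 10^{-5}$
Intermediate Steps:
$u{\left(c,s \right)} = 149 + c \left(2 + c\right)$ ($u{\left(c,s \right)} = \left(2 + c\right) c + 149 = c \left(2 + c\right) + 149 = 149 + c \left(2 + c\right)$)
$N{\left(S \right)} = 197$ ($N{\left(S \right)} = 124 + 73 = 197$)
$\frac{1}{u{\left(-147,-5 + 134 \right)} + N{\left(- \frac{169}{-132} \right)}} = \frac{1}{\left(149 - 147 \left(2 - 147\right)\right) + 197} = \frac{1}{\left(149 - -21315\right) + 197} = \frac{1}{\left(149 + 21315\right) + 197} = \frac{1}{21464 + 197} = \frac{1}{21661}$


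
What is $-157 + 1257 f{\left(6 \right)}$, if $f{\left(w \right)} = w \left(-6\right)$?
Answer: $-45409$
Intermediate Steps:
$f{\left(w \right)} = - 6 w$
$-157 + 1257 f{\left(6 \right)} = -157 + 1257 \left(\left(-6\right) 6\right) = -157 + 1257 \left(-36\right) = -157 - 45252 = -45409$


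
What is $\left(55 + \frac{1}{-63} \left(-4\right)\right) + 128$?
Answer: $\frac{11533}{63} \approx 183.06$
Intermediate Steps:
$\left(55 + \frac{1}{-63} \left(-4\right)\right) + 128 = \left(55 - - \frac{4}{63}\right) + 128 = \left(55 + \frac{4}{63}\right) + 128 = \frac{3469}{63} + 128 = \frac{11533}{63}$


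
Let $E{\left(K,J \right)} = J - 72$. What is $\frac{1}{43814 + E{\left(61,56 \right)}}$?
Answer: $\frac{1}{43798} \approx 2.2832 \cdot 10^{-5}$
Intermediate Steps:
$E{\left(K,J \right)} = -72 + J$
$\frac{1}{43814 + E{\left(61,56 \right)}} = \frac{1}{43814 + \left(-72 + 56\right)} = \frac{1}{43814 - 16} = \frac{1}{43798}$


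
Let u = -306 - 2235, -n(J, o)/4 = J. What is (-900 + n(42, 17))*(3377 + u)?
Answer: -892848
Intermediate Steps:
n(J, o) = -4*J
u = -2541
(-900 + n(42, 17))*(3377 + u) = (-900 - 4*42)*(3377 - 2541) = (-900 - 168)*836 = -1068*836 = -892848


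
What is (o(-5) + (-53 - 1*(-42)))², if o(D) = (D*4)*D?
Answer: 7921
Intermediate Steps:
o(D) = 4*D² (o(D) = (4*D)*D = 4*D²)
(o(-5) + (-53 - 1*(-42)))² = (4*(-5)² + (-53 - 1*(-42)))² = (4*25 + (-53 + 42))² = (100 - 11)² = 89² = 7921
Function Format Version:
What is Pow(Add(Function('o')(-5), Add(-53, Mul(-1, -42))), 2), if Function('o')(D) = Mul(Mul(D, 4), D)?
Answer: 7921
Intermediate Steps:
Function('o')(D) = Mul(4, Pow(D, 2)) (Function('o')(D) = Mul(Mul(4, D), D) = Mul(4, Pow(D, 2)))
Pow(Add(Function('o')(-5), Add(-53, Mul(-1, -42))), 2) = Pow(Add(Mul(4, Pow(-5, 2)), Add(-53, Mul(-1, -42))), 2) = Pow(Add(Mul(4, 25), Add(-53, 42)), 2) = Pow(Add(100, -11), 2) = Pow(89, 2) = 7921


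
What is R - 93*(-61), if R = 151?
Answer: 5824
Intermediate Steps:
R - 93*(-61) = 151 - 93*(-61) = 151 + 5673 = 5824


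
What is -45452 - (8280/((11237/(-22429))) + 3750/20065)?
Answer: -1304361859802/45094081 ≈ -28925.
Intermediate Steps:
-45452 - (8280/((11237/(-22429))) + 3750/20065) = -45452 - (8280/((11237*(-1/22429))) + 3750*(1/20065)) = -45452 - (8280/(-11237/22429) + 750/4013) = -45452 - (8280*(-22429/11237) + 750/4013) = -45452 - (-185712120/11237 + 750/4013) = -45452 - 1*(-745254309810/45094081) = -45452 + 745254309810/45094081 = -1304361859802/45094081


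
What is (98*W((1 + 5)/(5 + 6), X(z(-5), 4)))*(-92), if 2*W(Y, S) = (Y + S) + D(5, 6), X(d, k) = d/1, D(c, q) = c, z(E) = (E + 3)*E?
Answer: -770868/11 ≈ -70079.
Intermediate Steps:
z(E) = E*(3 + E) (z(E) = (3 + E)*E = E*(3 + E))
X(d, k) = d (X(d, k) = d*1 = d)
W(Y, S) = 5/2 + S/2 + Y/2 (W(Y, S) = ((Y + S) + 5)/2 = ((S + Y) + 5)/2 = (5 + S + Y)/2 = 5/2 + S/2 + Y/2)
(98*W((1 + 5)/(5 + 6), X(z(-5), 4)))*(-92) = (98*(5/2 + (-5*(3 - 5))/2 + ((1 + 5)/(5 + 6))/2))*(-92) = (98*(5/2 + (-5*(-2))/2 + (6/11)/2))*(-92) = (98*(5/2 + (½)*10 + (6*(1/11))/2))*(-92) = (98*(5/2 + 5 + (½)*(6/11)))*(-92) = (98*(5/2 + 5 + 3/11))*(-92) = (98*(171/22))*(-92) = (8379/11)*(-92) = -770868/11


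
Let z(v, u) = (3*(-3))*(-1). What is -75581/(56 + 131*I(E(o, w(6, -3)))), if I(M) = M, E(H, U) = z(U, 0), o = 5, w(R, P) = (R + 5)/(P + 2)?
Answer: -75581/1235 ≈ -61.199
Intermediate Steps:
z(v, u) = 9 (z(v, u) = -9*(-1) = 9)
w(R, P) = (5 + R)/(2 + P)
E(H, U) = 9
-75581/(56 + 131*I(E(o, w(6, -3)))) = -75581/(56 + 131*9) = -75581/(56 + 1179) = -75581/1235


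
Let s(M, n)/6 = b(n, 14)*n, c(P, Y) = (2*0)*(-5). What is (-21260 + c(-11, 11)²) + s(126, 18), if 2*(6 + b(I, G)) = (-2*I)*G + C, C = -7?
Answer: -49502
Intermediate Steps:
b(I, G) = -19/2 - G*I (b(I, G) = -6 + ((-2*I)*G - 7)/2 = -6 + (-2*G*I - 7)/2 = -6 + (-7 - 2*G*I)/2 = -6 + (-7/2 - G*I) = -19/2 - G*I)
c(P, Y) = 0 (c(P, Y) = 0*(-5) = 0)
s(M, n) = 6*n*(-19/2 - 14*n) (s(M, n) = 6*((-19/2 - 1*14*n)*n) = 6*((-19/2 - 14*n)*n) = 6*(n*(-19/2 - 14*n)) = 6*n*(-19/2 - 14*n))
(-21260 + c(-11, 11)²) + s(126, 18) = (-21260 + 0²) - 3*18*(19 + 28*18) = (-21260 + 0) - 3*18*(19 + 504) = -21260 - 3*18*523 = -21260 - 28242 = -49502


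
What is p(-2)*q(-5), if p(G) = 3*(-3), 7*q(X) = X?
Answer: 45/7 ≈ 6.4286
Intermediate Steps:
q(X) = X/7
p(G) = -9
p(-2)*q(-5) = -9*(-5)/7 = -9*(-5/7) = 45/7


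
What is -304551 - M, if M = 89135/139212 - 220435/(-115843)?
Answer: -4911454501906541/16126735716 ≈ -3.0455e+5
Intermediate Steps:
M = 41012863025/16126735716 (M = 89135*(1/139212) - 220435*(-1/115843) = 89135/139212 + 220435/115843 = 41012863025/16126735716 ≈ 2.5432)
-304551 - M = -304551 - 1*41012863025/16126735716 = -304551 - 41012863025/16126735716 = -4911454501906541/16126735716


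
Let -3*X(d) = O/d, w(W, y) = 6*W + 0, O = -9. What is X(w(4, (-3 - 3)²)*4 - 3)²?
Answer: 1/961 ≈ 0.0010406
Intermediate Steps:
w(W, y) = 6*W
X(d) = 3/d (X(d) = -(-3)/d = 3/d)
X(w(4, (-3 - 3)²)*4 - 3)² = (3/((6*4)*4 - 3))² = (3/(24*4 - 3))² = (3/(96 - 3))² = (3/93)² = (3*(1/93))² = (1/31)² = 1/961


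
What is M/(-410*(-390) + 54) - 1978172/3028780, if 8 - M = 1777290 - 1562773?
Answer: -80509757759/40372123010 ≈ -1.9942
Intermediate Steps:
M = -214509 (M = 8 - (1777290 - 1562773) = 8 - 1*214517 = 8 - 214517 = -214509)
M/(-410*(-390) + 54) - 1978172/3028780 = -214509/(-410*(-390) + 54) - 1978172/3028780 = -214509/(159900 + 54) - 1978172*1/3028780 = -214509/159954 - 494543/757195 = -214509*1/159954 - 494543/757195 = -71503/53318 - 494543/757195 = -80509757759/40372123010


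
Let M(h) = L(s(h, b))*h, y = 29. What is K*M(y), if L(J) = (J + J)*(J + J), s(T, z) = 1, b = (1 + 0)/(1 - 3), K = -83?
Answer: -9628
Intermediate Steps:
b = -½ (b = 1/(-2) = 1*(-½) = -½ ≈ -0.50000)
L(J) = 4*J² (L(J) = (2*J)*(2*J) = 4*J²)
M(h) = 4*h (M(h) = (4*1²)*h = (4*1)*h = 4*h)
K*M(y) = -332*29 = -83*116 = -9628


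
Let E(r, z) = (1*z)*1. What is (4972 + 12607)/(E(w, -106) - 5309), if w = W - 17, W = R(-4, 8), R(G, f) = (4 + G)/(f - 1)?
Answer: -17579/5415 ≈ -3.2464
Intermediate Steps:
R(G, f) = (4 + G)/(-1 + f)
W = 0 (W = (4 - 4)/(-1 + 8) = 0/7 = (⅐)*0 = 0)
w = -17 (w = 0 - 17 = -17)
E(r, z) = z (E(r, z) = z*1 = z)
(4972 + 12607)/(E(w, -106) - 5309) = (4972 + 12607)/(-106 - 5309) = 17579/(-5415) = 17579*(-1/5415) = -17579/5415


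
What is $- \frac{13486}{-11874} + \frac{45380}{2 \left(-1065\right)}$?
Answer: $- \frac{2833983}{140509} \approx -20.169$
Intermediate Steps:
$- \frac{13486}{-11874} + \frac{45380}{2 \left(-1065\right)} = \left(-13486\right) \left(- \frac{1}{11874}\right) + \frac{45380}{-2130} = \frac{6743}{5937} + 45380 \left(- \frac{1}{2130}\right) = \frac{6743}{5937} - \frac{4538}{213} = - \frac{2833983}{140509}$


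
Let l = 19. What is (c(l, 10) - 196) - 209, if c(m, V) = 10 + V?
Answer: -385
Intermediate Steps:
(c(l, 10) - 196) - 209 = ((10 + 10) - 196) - 209 = (20 - 196) - 209 = -176 - 209 = -385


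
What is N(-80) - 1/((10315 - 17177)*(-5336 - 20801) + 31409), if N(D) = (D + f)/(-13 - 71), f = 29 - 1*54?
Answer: 896917511/717534012 ≈ 1.2500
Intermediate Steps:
f = -25 (f = 29 - 54 = -25)
N(D) = 25/84 - D/84 (N(D) = (D - 25)/(-13 - 71) = (-25 + D)/(-84) = (-25 + D)*(-1/84) = 25/84 - D/84)
N(-80) - 1/((10315 - 17177)*(-5336 - 20801) + 31409) = (25/84 - 1/84*(-80)) - 1/((10315 - 17177)*(-5336 - 20801) + 31409) = (25/84 + 20/21) - 1/(-6862*(-26137) + 31409) = 5/4 - 1/(179352094 + 31409) = 5/4 - 1/179383503 = 896917511/717534012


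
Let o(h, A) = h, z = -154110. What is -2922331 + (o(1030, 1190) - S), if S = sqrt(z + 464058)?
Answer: -2921301 - 2*sqrt(77487) ≈ -2.9219e+6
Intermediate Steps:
S = 2*sqrt(77487) (S = sqrt(-154110 + 464058) = sqrt(309948) = 2*sqrt(77487) ≈ 556.73)
-2922331 + (o(1030, 1190) - S) = -2922331 + (1030 - 2*sqrt(77487)) = -2921301 - 2*sqrt(77487)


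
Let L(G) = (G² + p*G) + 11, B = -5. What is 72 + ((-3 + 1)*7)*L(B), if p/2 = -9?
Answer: -1692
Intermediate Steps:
p = -18 (p = 2*(-9) = -18)
L(G) = 11 + G² - 18*G (L(G) = (G² - 18*G) + 11 = 11 + G² - 18*G)
72 + ((-3 + 1)*7)*L(B) = 72 + ((-3 + 1)*7)*(11 + (-5)² - 18*(-5)) = 72 + (-2*7)*(11 + 25 + 90) = 72 - 14*126 = 72 - 1764 = -1692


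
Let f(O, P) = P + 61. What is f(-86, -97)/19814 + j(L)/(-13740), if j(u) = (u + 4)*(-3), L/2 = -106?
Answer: -535774/11343515 ≈ -0.047232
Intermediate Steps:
L = -212 (L = 2*(-106) = -212)
j(u) = -12 - 3*u (j(u) = (4 + u)*(-3) = -12 - 3*u)
f(O, P) = 61 + P
f(-86, -97)/19814 + j(L)/(-13740) = (61 - 97)/19814 + (-12 - 3*(-212))/(-13740) = -36*1/19814 + (-12 + 636)*(-1/13740) = -18/9907 + 624*(-1/13740) = -18/9907 - 52/1145 = -535774/11343515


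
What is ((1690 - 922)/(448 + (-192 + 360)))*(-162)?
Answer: -15552/77 ≈ -201.97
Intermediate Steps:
((1690 - 922)/(448 + (-192 + 360)))*(-162) = (768/(448 + 168))*(-162) = (768/616)*(-162) = (768*(1/616))*(-162) = (96/77)*(-162) = -15552/77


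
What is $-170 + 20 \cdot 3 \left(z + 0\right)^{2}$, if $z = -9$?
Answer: $4690$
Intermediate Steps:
$-170 + 20 \cdot 3 \left(z + 0\right)^{2} = -170 + 20 \cdot 3 \left(-9 + 0\right)^{2} = -170 + 60 \left(-9\right)^{2} = -170 + 60 \cdot 81 = -170 + 4860 = 4690$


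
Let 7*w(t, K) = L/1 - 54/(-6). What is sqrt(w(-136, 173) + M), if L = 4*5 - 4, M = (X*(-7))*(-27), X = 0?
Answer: 5*sqrt(7)/7 ≈ 1.8898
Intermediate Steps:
M = 0 (M = (0*(-7))*(-27) = 0*(-27) = 0)
L = 16 (L = 20 - 4 = 16)
w(t, K) = 25/7 (w(t, K) = (16/1 - 54/(-6))/7 = (16*1 - 54*(-1/6))/7 = (16 + 9)/7 = (1/7)*25 = 25/7)
sqrt(w(-136, 173) + M) = sqrt(25/7 + 0) = sqrt(25/7) = 5*sqrt(7)/7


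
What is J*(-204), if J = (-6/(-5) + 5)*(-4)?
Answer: 25296/5 ≈ 5059.2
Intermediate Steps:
J = -124/5 (J = (-6*(-⅕) + 5)*(-4) = (6/5 + 5)*(-4) = (31/5)*(-4) = -124/5 ≈ -24.800)
J*(-204) = -124/5*(-204) = 25296/5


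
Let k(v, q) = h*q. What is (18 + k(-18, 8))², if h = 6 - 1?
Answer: 3364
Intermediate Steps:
h = 5
k(v, q) = 5*q
(18 + k(-18, 8))² = (18 + 5*8)² = (18 + 40)² = 58² = 3364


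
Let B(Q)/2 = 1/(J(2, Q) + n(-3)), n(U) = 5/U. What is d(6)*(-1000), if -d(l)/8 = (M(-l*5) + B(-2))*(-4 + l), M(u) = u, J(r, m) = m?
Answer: -5376000/11 ≈ -4.8873e+5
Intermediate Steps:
B(Q) = 2/(-5/3 + Q) (B(Q) = 2/(Q + 5/(-3)) = 2/(Q + 5*(-⅓)) = 2/(Q - 5/3) = 2/(-5/3 + Q))
d(l) = -8*(-4 + l)*(-6/11 - 5*l) (d(l) = -8*(-l*5 + 6/(-5 + 3*(-2)))*(-4 + l) = -8*(-5*l + 6/(-5 - 6))*(-4 + l) = -8*(-5*l + 6/(-11))*(-4 + l) = -8*(-5*l + 6*(-1/11))*(-4 + l) = -8*(-5*l - 6/11)*(-4 + l) = -8*(-6/11 - 5*l)*(-4 + l) = -8*(-4 + l)*(-6/11 - 5*l))
d(6)*(-1000) = (-192/11 + 40*6² - 1712/11*6)*(-1000) = (-192/11 + 40*36 - 10272/11)*(-1000) = (-192/11 + 1440 - 10272/11)*(-1000) = (5376/11)*(-1000) = -5376000/11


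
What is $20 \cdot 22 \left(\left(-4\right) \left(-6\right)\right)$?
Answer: $10560$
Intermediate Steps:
$20 \cdot 22 \left(\left(-4\right) \left(-6\right)\right) = 440 \cdot 24 = 10560$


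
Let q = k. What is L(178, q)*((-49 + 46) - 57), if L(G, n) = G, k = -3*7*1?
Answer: -10680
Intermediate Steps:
k = -21 (k = -21*1 = -21)
q = -21
L(178, q)*((-49 + 46) - 57) = 178*((-49 + 46) - 57) = 178*(-3 - 57) = 178*(-60) = -10680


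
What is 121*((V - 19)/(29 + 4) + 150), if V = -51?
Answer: 53680/3 ≈ 17893.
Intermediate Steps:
121*((V - 19)/(29 + 4) + 150) = 121*((-51 - 19)/(29 + 4) + 150) = 121*(-70/33 + 150) = 121*(4880/33) = 53680/3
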